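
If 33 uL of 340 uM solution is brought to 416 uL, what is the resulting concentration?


C2 = C1 * V1 / V2
C2 = 340 * 33 / 416
C2 = 26.9712 uM

26.9712 uM


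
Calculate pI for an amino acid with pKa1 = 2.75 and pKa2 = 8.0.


pI = (pKa1 + pKa2) / 2
pI = (2.75 + 8.0) / 2
pI = 5.375

5.375


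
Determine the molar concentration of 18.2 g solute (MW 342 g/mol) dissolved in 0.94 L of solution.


C = (mass / MW) / volume
C = (18.2 / 342) / 0.94
C = 0.0566 M

0.0566 M


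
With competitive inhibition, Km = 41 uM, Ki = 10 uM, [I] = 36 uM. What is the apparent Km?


Km_app = Km * (1 + [I]/Ki)
Km_app = 41 * (1 + 36/10)
Km_app = 188.6 uM

188.6 uM


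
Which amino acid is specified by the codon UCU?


Standard genetic code lookup.
Codon UCU -> Ser

Ser


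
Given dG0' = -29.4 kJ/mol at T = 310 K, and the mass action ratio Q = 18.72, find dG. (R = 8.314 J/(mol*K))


dG = dG0' + RT * ln(Q) / 1000
dG = -29.4 + 8.314 * 310 * ln(18.72) / 1000
dG = -21.8494 kJ/mol

-21.8494 kJ/mol


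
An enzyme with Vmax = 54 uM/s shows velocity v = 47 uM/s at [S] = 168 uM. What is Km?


Km = [S] * (Vmax - v) / v
Km = 168 * (54 - 47) / 47
Km = 25.0213 uM

25.0213 uM


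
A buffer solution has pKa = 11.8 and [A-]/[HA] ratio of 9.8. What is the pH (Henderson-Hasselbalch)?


pH = pKa + log10([A-]/[HA])
pH = 11.8 + log10(9.8)
pH = 12.7912

12.7912


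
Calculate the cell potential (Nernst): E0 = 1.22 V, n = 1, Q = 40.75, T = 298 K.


E = E0 - (RT/nF) * ln(Q)
E = 1.22 - (8.314 * 298 / (1 * 96485)) * ln(40.75)
E = 1.1248 V

1.1248 V


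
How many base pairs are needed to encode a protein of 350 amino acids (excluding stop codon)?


Each amino acid = 1 codon = 3 bp
bp = 350 * 3 = 1050 bp

1050 bp


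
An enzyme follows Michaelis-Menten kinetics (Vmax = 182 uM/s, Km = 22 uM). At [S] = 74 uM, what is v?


v = Vmax * [S] / (Km + [S])
v = 182 * 74 / (22 + 74)
v = 140.2917 uM/s

140.2917 uM/s


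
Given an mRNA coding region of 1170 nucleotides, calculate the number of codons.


codons = nucleotides / 3
codons = 1170 / 3 = 390

390


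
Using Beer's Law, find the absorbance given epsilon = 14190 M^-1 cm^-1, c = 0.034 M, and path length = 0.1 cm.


A = epsilon * c * l
A = 14190 * 0.034 * 0.1
A = 48.246

48.246


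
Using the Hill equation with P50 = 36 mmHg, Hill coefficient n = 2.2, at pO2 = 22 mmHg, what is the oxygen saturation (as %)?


Y = pO2^n / (P50^n + pO2^n)
Y = 22^2.2 / (36^2.2 + 22^2.2)
Y = 25.29%

25.29%


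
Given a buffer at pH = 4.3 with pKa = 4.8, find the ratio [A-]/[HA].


[A-]/[HA] = 10^(pH - pKa)
= 10^(4.3 - 4.8)
= 0.3162

0.3162


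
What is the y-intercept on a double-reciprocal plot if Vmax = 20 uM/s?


y-intercept = 1/Vmax
= 1/20
= 0.05 s/uM

0.05 s/uM


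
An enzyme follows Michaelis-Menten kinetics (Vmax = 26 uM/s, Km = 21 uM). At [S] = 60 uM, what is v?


v = Vmax * [S] / (Km + [S])
v = 26 * 60 / (21 + 60)
v = 19.2593 uM/s

19.2593 uM/s


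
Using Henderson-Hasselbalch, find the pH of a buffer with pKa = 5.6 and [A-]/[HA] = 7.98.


pH = pKa + log10([A-]/[HA])
pH = 5.6 + log10(7.98)
pH = 6.502

6.502


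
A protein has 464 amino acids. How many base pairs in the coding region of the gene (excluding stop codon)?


Each amino acid = 1 codon = 3 bp
bp = 464 * 3 = 1392 bp

1392 bp


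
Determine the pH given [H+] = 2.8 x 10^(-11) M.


pH = -log10([H+])
pH = -log10(2.8 x 10^(-11))
pH = 10.5528

10.5528


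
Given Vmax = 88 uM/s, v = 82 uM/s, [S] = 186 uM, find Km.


Km = [S] * (Vmax - v) / v
Km = 186 * (88 - 82) / 82
Km = 13.6098 uM

13.6098 uM


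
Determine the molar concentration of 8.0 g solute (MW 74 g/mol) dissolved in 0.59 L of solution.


C = (mass / MW) / volume
C = (8.0 / 74) / 0.59
C = 0.1832 M

0.1832 M


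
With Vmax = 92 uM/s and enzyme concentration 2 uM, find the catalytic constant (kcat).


kcat = Vmax / [E]t
kcat = 92 / 2
kcat = 46.0 s^-1

46.0 s^-1


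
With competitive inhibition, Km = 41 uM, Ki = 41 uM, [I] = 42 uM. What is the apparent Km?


Km_app = Km * (1 + [I]/Ki)
Km_app = 41 * (1 + 42/41)
Km_app = 83.0 uM

83.0 uM


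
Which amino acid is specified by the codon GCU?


Standard genetic code lookup.
Codon GCU -> Ala

Ala


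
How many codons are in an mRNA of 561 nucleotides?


codons = nucleotides / 3
codons = 561 / 3 = 187

187


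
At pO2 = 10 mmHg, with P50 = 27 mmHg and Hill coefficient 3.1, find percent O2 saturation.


Y = pO2^n / (P50^n + pO2^n)
Y = 10^3.1 / (27^3.1 + 10^3.1)
Y = 4.4%

4.4%


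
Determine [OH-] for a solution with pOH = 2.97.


[OH-] = 10^(-pOH)
[OH-] = 10^(-2.97)
[OH-] = 0.0011 M

0.0011 M


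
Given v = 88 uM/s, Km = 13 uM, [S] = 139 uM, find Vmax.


Vmax = v * (Km + [S]) / [S]
Vmax = 88 * (13 + 139) / 139
Vmax = 96.2302 uM/s

96.2302 uM/s


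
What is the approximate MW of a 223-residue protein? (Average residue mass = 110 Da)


MW = n_residues * 110 Da
MW = 223 * 110
MW = 24530 Da

24530 Da


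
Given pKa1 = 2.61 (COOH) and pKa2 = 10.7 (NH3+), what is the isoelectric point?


pI = (pKa1 + pKa2) / 2
pI = (2.61 + 10.7) / 2
pI = 6.655

6.655


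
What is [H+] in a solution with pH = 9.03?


[H+] = 10^(-pH)
[H+] = 10^(-9.03)
[H+] = 9.333e-10 M

9.333e-10 M


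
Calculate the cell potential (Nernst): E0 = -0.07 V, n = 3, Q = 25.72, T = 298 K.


E = E0 - (RT/nF) * ln(Q)
E = -0.07 - (8.314 * 298 / (3 * 96485)) * ln(25.72)
E = -0.0978 V

-0.0978 V


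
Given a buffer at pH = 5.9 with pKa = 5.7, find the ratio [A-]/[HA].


[A-]/[HA] = 10^(pH - pKa)
= 10^(5.9 - 5.7)
= 1.5849

1.5849


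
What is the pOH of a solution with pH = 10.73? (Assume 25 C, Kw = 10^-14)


pOH = 14 - pH
pOH = 14 - 10.73
pOH = 3.27

3.27


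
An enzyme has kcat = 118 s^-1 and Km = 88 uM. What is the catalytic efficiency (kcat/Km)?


Catalytic efficiency = kcat / Km
= 118 / 88
= 1.3409 uM^-1*s^-1

1.3409 uM^-1*s^-1


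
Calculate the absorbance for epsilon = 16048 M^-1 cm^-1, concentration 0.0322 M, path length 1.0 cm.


A = epsilon * c * l
A = 16048 * 0.0322 * 1.0
A = 516.7456

516.7456


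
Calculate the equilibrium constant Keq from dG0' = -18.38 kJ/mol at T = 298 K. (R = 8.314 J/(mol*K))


Keq = exp(-dG0 * 1000 / (R * T))
Keq = exp(-(-18.38) * 1000 / (8.314 * 298))
Keq = 1666.6207

1666.6207


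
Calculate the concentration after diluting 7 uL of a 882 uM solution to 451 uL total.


C2 = C1 * V1 / V2
C2 = 882 * 7 / 451
C2 = 13.6896 uM

13.6896 uM


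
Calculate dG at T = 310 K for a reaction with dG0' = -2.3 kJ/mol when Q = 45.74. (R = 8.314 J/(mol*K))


dG = dG0' + RT * ln(Q) / 1000
dG = -2.3 + 8.314 * 310 * ln(45.74) / 1000
dG = 7.5531 kJ/mol

7.5531 kJ/mol


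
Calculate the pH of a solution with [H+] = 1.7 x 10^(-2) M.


pH = -log10([H+])
pH = -log10(1.7 x 10^(-2))
pH = 1.7696

1.7696


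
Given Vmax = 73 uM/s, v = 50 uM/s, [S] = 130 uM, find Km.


Km = [S] * (Vmax - v) / v
Km = 130 * (73 - 50) / 50
Km = 59.8 uM

59.8 uM


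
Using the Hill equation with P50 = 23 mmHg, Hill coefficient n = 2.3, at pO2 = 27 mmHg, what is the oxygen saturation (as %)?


Y = pO2^n / (P50^n + pO2^n)
Y = 27^2.3 / (23^2.3 + 27^2.3)
Y = 59.12%

59.12%


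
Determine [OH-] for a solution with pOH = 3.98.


[OH-] = 10^(-pOH)
[OH-] = 10^(-3.98)
[OH-] = 1.047e-04 M

1.047e-04 M


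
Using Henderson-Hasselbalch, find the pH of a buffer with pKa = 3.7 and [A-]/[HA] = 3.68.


pH = pKa + log10([A-]/[HA])
pH = 3.7 + log10(3.68)
pH = 4.2658

4.2658


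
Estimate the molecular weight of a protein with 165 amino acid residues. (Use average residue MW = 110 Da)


MW = n_residues * 110 Da
MW = 165 * 110
MW = 18150 Da

18150 Da


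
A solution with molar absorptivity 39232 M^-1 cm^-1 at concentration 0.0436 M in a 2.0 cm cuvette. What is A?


A = epsilon * c * l
A = 39232 * 0.0436 * 2.0
A = 3421.0304

3421.0304


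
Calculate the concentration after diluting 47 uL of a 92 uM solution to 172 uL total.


C2 = C1 * V1 / V2
C2 = 92 * 47 / 172
C2 = 25.1395 uM

25.1395 uM


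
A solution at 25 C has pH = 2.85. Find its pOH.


pOH = 14 - pH
pOH = 14 - 2.85
pOH = 11.15

11.15


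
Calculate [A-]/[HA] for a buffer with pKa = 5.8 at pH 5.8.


[A-]/[HA] = 10^(pH - pKa)
= 10^(5.8 - 5.8)
= 1.0

1.0


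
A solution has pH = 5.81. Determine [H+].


[H+] = 10^(-pH)
[H+] = 10^(-5.81)
[H+] = 1.549e-06 M

1.549e-06 M


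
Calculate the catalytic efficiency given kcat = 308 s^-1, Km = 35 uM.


Catalytic efficiency = kcat / Km
= 308 / 35
= 8.8 uM^-1*s^-1

8.8 uM^-1*s^-1


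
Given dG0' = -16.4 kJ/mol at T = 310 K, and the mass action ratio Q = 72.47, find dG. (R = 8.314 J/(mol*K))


dG = dG0' + RT * ln(Q) / 1000
dG = -16.4 + 8.314 * 310 * ln(72.47) / 1000
dG = -5.3608 kJ/mol

-5.3608 kJ/mol


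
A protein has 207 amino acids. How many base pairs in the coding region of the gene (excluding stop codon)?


Each amino acid = 1 codon = 3 bp
bp = 207 * 3 = 621 bp

621 bp


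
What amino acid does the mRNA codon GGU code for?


Standard genetic code lookup.
Codon GGU -> Gly

Gly


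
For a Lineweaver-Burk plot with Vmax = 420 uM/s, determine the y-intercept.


y-intercept = 1/Vmax
= 1/420
= 0.0024 s/uM

0.0024 s/uM


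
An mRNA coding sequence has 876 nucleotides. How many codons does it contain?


codons = nucleotides / 3
codons = 876 / 3 = 292

292


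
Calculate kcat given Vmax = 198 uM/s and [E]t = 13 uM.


kcat = Vmax / [E]t
kcat = 198 / 13
kcat = 15.2308 s^-1

15.2308 s^-1


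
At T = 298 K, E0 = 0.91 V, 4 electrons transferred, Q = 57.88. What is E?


E = E0 - (RT/nF) * ln(Q)
E = 0.91 - (8.314 * 298 / (4 * 96485)) * ln(57.88)
E = 0.8839 V

0.8839 V


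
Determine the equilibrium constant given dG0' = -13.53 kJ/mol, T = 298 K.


Keq = exp(-dG0 * 1000 / (R * T))
Keq = exp(-(-13.53) * 1000 / (8.314 * 298))
Keq = 235.3307

235.3307


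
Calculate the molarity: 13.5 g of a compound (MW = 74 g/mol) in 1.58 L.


C = (mass / MW) / volume
C = (13.5 / 74) / 1.58
C = 0.1155 M

0.1155 M


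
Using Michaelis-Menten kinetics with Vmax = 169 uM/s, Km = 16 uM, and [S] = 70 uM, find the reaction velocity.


v = Vmax * [S] / (Km + [S])
v = 169 * 70 / (16 + 70)
v = 137.5581 uM/s

137.5581 uM/s


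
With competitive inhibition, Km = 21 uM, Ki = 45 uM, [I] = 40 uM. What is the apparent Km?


Km_app = Km * (1 + [I]/Ki)
Km_app = 21 * (1 + 40/45)
Km_app = 39.6667 uM

39.6667 uM


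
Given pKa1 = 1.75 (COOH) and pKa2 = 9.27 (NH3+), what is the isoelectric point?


pI = (pKa1 + pKa2) / 2
pI = (1.75 + 9.27) / 2
pI = 5.51

5.51


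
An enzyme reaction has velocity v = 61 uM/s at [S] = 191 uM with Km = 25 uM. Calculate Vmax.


Vmax = v * (Km + [S]) / [S]
Vmax = 61 * (25 + 191) / 191
Vmax = 68.9843 uM/s

68.9843 uM/s


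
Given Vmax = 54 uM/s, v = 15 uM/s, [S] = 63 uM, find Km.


Km = [S] * (Vmax - v) / v
Km = 63 * (54 - 15) / 15
Km = 163.8 uM

163.8 uM


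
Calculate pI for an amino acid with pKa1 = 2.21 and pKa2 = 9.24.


pI = (pKa1 + pKa2) / 2
pI = (2.21 + 9.24) / 2
pI = 5.725

5.725


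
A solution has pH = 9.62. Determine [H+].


[H+] = 10^(-pH)
[H+] = 10^(-9.62)
[H+] = 2.399e-10 M

2.399e-10 M


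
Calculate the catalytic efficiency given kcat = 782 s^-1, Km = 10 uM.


Catalytic efficiency = kcat / Km
= 782 / 10
= 78.2 uM^-1*s^-1

78.2 uM^-1*s^-1


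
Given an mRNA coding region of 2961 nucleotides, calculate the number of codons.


codons = nucleotides / 3
codons = 2961 / 3 = 987

987


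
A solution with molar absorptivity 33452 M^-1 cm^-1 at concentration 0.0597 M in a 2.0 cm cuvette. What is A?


A = epsilon * c * l
A = 33452 * 0.0597 * 2.0
A = 3994.1688

3994.1688


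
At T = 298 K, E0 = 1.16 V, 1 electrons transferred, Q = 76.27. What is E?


E = E0 - (RT/nF) * ln(Q)
E = 1.16 - (8.314 * 298 / (1 * 96485)) * ln(76.27)
E = 1.0487 V

1.0487 V


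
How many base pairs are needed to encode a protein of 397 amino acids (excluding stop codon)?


Each amino acid = 1 codon = 3 bp
bp = 397 * 3 = 1191 bp

1191 bp


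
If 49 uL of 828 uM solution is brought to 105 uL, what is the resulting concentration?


C2 = C1 * V1 / V2
C2 = 828 * 49 / 105
C2 = 386.4 uM

386.4 uM


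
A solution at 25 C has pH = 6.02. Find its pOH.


pOH = 14 - pH
pOH = 14 - 6.02
pOH = 7.98

7.98


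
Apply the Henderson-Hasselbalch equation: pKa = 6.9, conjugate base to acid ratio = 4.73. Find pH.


pH = pKa + log10([A-]/[HA])
pH = 6.9 + log10(4.73)
pH = 7.5749

7.5749


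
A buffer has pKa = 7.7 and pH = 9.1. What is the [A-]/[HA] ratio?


[A-]/[HA] = 10^(pH - pKa)
= 10^(9.1 - 7.7)
= 25.1189

25.1189


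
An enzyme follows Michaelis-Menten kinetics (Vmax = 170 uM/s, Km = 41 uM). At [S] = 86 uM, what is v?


v = Vmax * [S] / (Km + [S])
v = 170 * 86 / (41 + 86)
v = 115.1181 uM/s

115.1181 uM/s


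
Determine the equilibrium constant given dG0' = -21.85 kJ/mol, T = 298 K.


Keq = exp(-dG0 * 1000 / (R * T))
Keq = exp(-(-21.85) * 1000 / (8.314 * 298))
Keq = 6762.2981

6762.2981


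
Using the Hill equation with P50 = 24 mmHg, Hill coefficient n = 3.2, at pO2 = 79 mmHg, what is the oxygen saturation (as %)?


Y = pO2^n / (P50^n + pO2^n)
Y = 79^3.2 / (24^3.2 + 79^3.2)
Y = 97.84%

97.84%


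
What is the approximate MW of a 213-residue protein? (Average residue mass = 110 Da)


MW = n_residues * 110 Da
MW = 213 * 110
MW = 23430 Da

23430 Da


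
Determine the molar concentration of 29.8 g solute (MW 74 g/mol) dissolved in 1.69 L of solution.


C = (mass / MW) / volume
C = (29.8 / 74) / 1.69
C = 0.2383 M

0.2383 M


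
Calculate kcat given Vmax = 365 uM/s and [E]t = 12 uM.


kcat = Vmax / [E]t
kcat = 365 / 12
kcat = 30.4167 s^-1

30.4167 s^-1


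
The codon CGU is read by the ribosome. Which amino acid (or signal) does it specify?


Standard genetic code lookup.
Codon CGU -> Arg

Arg


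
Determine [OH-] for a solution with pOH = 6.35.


[OH-] = 10^(-pOH)
[OH-] = 10^(-6.35)
[OH-] = 4.467e-07 M

4.467e-07 M


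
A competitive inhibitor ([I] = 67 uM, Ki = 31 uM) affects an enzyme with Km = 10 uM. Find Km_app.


Km_app = Km * (1 + [I]/Ki)
Km_app = 10 * (1 + 67/31)
Km_app = 31.6129 uM

31.6129 uM


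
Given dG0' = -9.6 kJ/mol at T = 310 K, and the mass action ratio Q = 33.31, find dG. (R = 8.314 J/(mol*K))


dG = dG0' + RT * ln(Q) / 1000
dG = -9.6 + 8.314 * 310 * ln(33.31) / 1000
dG = -0.5642 kJ/mol

-0.5642 kJ/mol


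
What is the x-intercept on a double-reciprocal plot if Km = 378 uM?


x-intercept = -1/Km
= -1/378
= -0.0026 1/uM

-0.0026 1/uM


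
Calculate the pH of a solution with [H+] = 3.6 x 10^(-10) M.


pH = -log10([H+])
pH = -log10(3.6 x 10^(-10))
pH = 9.4437

9.4437


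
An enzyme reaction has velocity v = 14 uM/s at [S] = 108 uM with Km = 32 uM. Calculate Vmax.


Vmax = v * (Km + [S]) / [S]
Vmax = 14 * (32 + 108) / 108
Vmax = 18.1481 uM/s

18.1481 uM/s


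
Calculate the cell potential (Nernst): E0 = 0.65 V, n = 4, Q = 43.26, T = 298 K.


E = E0 - (RT/nF) * ln(Q)
E = 0.65 - (8.314 * 298 / (4 * 96485)) * ln(43.26)
E = 0.6258 V

0.6258 V


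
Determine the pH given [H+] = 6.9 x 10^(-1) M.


pH = -log10([H+])
pH = -log10(6.9 x 10^(-1))
pH = 0.1612

0.1612


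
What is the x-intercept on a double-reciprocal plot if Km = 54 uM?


x-intercept = -1/Km
= -1/54
= -0.0185 1/uM

-0.0185 1/uM


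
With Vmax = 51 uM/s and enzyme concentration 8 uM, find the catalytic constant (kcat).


kcat = Vmax / [E]t
kcat = 51 / 8
kcat = 6.375 s^-1

6.375 s^-1


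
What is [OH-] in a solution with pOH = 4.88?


[OH-] = 10^(-pOH)
[OH-] = 10^(-4.88)
[OH-] = 1.318e-05 M

1.318e-05 M


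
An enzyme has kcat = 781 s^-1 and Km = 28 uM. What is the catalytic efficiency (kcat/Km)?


Catalytic efficiency = kcat / Km
= 781 / 28
= 27.8929 uM^-1*s^-1

27.8929 uM^-1*s^-1


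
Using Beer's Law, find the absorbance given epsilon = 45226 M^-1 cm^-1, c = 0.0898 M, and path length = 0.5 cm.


A = epsilon * c * l
A = 45226 * 0.0898 * 0.5
A = 2030.6474

2030.6474


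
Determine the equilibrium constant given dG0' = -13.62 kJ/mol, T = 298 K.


Keq = exp(-dG0 * 1000 / (R * T))
Keq = exp(-(-13.62) * 1000 / (8.314 * 298))
Keq = 244.0364

244.0364


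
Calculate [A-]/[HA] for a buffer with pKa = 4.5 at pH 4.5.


[A-]/[HA] = 10^(pH - pKa)
= 10^(4.5 - 4.5)
= 1.0

1.0


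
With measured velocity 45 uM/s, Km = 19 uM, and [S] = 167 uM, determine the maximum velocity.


Vmax = v * (Km + [S]) / [S]
Vmax = 45 * (19 + 167) / 167
Vmax = 50.1198 uM/s

50.1198 uM/s


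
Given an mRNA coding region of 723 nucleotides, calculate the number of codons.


codons = nucleotides / 3
codons = 723 / 3 = 241

241


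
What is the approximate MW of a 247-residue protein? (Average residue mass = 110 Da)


MW = n_residues * 110 Da
MW = 247 * 110
MW = 27170 Da

27170 Da


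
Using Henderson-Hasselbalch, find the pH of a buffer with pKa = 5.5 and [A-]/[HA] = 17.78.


pH = pKa + log10([A-]/[HA])
pH = 5.5 + log10(17.78)
pH = 6.7499

6.7499


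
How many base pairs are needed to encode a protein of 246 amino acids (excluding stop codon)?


Each amino acid = 1 codon = 3 bp
bp = 246 * 3 = 738 bp

738 bp


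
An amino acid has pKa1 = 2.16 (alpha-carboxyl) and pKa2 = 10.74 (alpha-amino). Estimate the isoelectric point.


pI = (pKa1 + pKa2) / 2
pI = (2.16 + 10.74) / 2
pI = 6.45

6.45


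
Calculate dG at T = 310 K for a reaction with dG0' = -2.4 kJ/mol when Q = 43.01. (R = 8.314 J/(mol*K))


dG = dG0' + RT * ln(Q) / 1000
dG = -2.4 + 8.314 * 310 * ln(43.01) / 1000
dG = 7.2945 kJ/mol

7.2945 kJ/mol


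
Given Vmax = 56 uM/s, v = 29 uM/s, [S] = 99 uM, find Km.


Km = [S] * (Vmax - v) / v
Km = 99 * (56 - 29) / 29
Km = 92.1724 uM

92.1724 uM


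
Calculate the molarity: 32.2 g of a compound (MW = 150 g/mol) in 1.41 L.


C = (mass / MW) / volume
C = (32.2 / 150) / 1.41
C = 0.1522 M

0.1522 M


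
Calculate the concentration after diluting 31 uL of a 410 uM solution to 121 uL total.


C2 = C1 * V1 / V2
C2 = 410 * 31 / 121
C2 = 105.0413 uM

105.0413 uM


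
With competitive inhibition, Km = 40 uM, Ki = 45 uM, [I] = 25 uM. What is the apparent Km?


Km_app = Km * (1 + [I]/Ki)
Km_app = 40 * (1 + 25/45)
Km_app = 62.2222 uM

62.2222 uM


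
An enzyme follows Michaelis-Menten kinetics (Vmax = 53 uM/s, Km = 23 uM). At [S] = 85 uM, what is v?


v = Vmax * [S] / (Km + [S])
v = 53 * 85 / (23 + 85)
v = 41.713 uM/s

41.713 uM/s


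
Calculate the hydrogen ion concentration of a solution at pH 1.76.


[H+] = 10^(-pH)
[H+] = 10^(-1.76)
[H+] = 0.0174 M

0.0174 M


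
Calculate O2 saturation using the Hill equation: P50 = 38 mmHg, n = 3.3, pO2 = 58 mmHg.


Y = pO2^n / (P50^n + pO2^n)
Y = 58^3.3 / (38^3.3 + 58^3.3)
Y = 80.15%

80.15%


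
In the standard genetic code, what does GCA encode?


Standard genetic code lookup.
Codon GCA -> Ala

Ala


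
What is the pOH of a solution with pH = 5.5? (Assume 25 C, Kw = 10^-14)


pOH = 14 - pH
pOH = 14 - 5.5
pOH = 8.5

8.5


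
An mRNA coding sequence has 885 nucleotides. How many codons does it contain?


codons = nucleotides / 3
codons = 885 / 3 = 295

295


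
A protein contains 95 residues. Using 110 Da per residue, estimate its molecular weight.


MW = n_residues * 110 Da
MW = 95 * 110
MW = 10450 Da

10450 Da


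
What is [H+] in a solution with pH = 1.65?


[H+] = 10^(-pH)
[H+] = 10^(-1.65)
[H+] = 0.0224 M

0.0224 M


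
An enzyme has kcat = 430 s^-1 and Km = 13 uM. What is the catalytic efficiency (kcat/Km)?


Catalytic efficiency = kcat / Km
= 430 / 13
= 33.0769 uM^-1*s^-1

33.0769 uM^-1*s^-1


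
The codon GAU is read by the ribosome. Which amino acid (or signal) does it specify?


Standard genetic code lookup.
Codon GAU -> Asp

Asp


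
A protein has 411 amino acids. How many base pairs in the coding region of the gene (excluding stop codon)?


Each amino acid = 1 codon = 3 bp
bp = 411 * 3 = 1233 bp

1233 bp


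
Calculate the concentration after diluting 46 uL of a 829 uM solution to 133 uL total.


C2 = C1 * V1 / V2
C2 = 829 * 46 / 133
C2 = 286.7218 uM

286.7218 uM


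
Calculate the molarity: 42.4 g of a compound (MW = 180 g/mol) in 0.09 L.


C = (mass / MW) / volume
C = (42.4 / 180) / 0.09
C = 2.6173 M

2.6173 M


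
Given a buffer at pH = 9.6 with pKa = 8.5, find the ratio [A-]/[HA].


[A-]/[HA] = 10^(pH - pKa)
= 10^(9.6 - 8.5)
= 12.5893

12.5893


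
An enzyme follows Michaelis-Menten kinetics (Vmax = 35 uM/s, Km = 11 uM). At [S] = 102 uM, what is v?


v = Vmax * [S] / (Km + [S])
v = 35 * 102 / (11 + 102)
v = 31.5929 uM/s

31.5929 uM/s


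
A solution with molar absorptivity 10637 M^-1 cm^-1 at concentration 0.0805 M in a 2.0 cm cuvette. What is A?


A = epsilon * c * l
A = 10637 * 0.0805 * 2.0
A = 1712.557

1712.557


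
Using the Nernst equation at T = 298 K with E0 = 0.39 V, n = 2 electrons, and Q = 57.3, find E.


E = E0 - (RT/nF) * ln(Q)
E = 0.39 - (8.314 * 298 / (2 * 96485)) * ln(57.3)
E = 0.338 V

0.338 V


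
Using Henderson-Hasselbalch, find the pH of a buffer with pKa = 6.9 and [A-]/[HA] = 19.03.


pH = pKa + log10([A-]/[HA])
pH = 6.9 + log10(19.03)
pH = 8.1794

8.1794


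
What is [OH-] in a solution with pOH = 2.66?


[OH-] = 10^(-pOH)
[OH-] = 10^(-2.66)
[OH-] = 0.0022 M

0.0022 M


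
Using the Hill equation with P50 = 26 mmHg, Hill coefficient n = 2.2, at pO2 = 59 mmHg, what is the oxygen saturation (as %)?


Y = pO2^n / (P50^n + pO2^n)
Y = 59^2.2 / (26^2.2 + 59^2.2)
Y = 85.85%

85.85%


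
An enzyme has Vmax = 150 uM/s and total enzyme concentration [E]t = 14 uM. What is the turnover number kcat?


kcat = Vmax / [E]t
kcat = 150 / 14
kcat = 10.7143 s^-1

10.7143 s^-1


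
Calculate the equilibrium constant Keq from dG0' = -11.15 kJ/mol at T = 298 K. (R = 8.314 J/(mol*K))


Keq = exp(-dG0 * 1000 / (R * T))
Keq = exp(-(-11.15) * 1000 / (8.314 * 298))
Keq = 90.0508

90.0508


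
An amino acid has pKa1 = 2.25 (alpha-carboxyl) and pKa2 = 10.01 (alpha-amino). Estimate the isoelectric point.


pI = (pKa1 + pKa2) / 2
pI = (2.25 + 10.01) / 2
pI = 6.13

6.13


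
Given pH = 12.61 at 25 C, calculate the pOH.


pOH = 14 - pH
pOH = 14 - 12.61
pOH = 1.39

1.39


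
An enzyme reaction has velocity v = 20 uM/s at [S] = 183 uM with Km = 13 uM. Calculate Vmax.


Vmax = v * (Km + [S]) / [S]
Vmax = 20 * (13 + 183) / 183
Vmax = 21.4208 uM/s

21.4208 uM/s


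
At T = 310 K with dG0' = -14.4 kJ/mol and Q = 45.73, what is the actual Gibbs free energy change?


dG = dG0' + RT * ln(Q) / 1000
dG = -14.4 + 8.314 * 310 * ln(45.73) / 1000
dG = -4.5475 kJ/mol

-4.5475 kJ/mol


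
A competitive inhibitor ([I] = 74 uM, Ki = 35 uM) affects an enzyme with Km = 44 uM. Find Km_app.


Km_app = Km * (1 + [I]/Ki)
Km_app = 44 * (1 + 74/35)
Km_app = 137.0286 uM

137.0286 uM


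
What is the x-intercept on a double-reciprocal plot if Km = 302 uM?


x-intercept = -1/Km
= -1/302
= -0.0033 1/uM

-0.0033 1/uM


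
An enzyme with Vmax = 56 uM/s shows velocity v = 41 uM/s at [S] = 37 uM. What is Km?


Km = [S] * (Vmax - v) / v
Km = 37 * (56 - 41) / 41
Km = 13.5366 uM

13.5366 uM


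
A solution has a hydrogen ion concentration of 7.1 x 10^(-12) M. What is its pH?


pH = -log10([H+])
pH = -log10(7.1 x 10^(-12))
pH = 11.1487

11.1487


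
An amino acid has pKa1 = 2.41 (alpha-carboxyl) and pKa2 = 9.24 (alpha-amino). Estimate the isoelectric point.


pI = (pKa1 + pKa2) / 2
pI = (2.41 + 9.24) / 2
pI = 5.825

5.825


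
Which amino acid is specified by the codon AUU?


Standard genetic code lookup.
Codon AUU -> Ile

Ile


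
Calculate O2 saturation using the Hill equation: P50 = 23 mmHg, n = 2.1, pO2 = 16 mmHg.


Y = pO2^n / (P50^n + pO2^n)
Y = 16^2.1 / (23^2.1 + 16^2.1)
Y = 31.82%

31.82%


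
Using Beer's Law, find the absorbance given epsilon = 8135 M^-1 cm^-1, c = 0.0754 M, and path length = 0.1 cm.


A = epsilon * c * l
A = 8135 * 0.0754 * 0.1
A = 61.3379

61.3379


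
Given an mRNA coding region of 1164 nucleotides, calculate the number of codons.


codons = nucleotides / 3
codons = 1164 / 3 = 388

388


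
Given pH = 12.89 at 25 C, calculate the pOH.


pOH = 14 - pH
pOH = 14 - 12.89
pOH = 1.11

1.11


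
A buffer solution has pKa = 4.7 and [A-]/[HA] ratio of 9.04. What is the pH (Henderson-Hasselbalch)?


pH = pKa + log10([A-]/[HA])
pH = 4.7 + log10(9.04)
pH = 5.6562

5.6562


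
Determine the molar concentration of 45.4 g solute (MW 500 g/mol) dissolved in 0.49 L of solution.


C = (mass / MW) / volume
C = (45.4 / 500) / 0.49
C = 0.1853 M

0.1853 M


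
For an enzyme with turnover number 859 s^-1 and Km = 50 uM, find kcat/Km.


Catalytic efficiency = kcat / Km
= 859 / 50
= 17.18 uM^-1*s^-1

17.18 uM^-1*s^-1


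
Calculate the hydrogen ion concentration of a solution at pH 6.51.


[H+] = 10^(-pH)
[H+] = 10^(-6.51)
[H+] = 3.090e-07 M

3.090e-07 M


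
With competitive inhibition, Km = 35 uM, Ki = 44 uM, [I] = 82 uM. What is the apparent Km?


Km_app = Km * (1 + [I]/Ki)
Km_app = 35 * (1 + 82/44)
Km_app = 100.2273 uM

100.2273 uM


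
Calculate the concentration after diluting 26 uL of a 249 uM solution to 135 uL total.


C2 = C1 * V1 / V2
C2 = 249 * 26 / 135
C2 = 47.9556 uM

47.9556 uM


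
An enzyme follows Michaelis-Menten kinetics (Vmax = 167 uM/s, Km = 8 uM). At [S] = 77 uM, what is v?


v = Vmax * [S] / (Km + [S])
v = 167 * 77 / (8 + 77)
v = 151.2824 uM/s

151.2824 uM/s


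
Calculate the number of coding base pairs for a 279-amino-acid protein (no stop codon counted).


Each amino acid = 1 codon = 3 bp
bp = 279 * 3 = 837 bp

837 bp


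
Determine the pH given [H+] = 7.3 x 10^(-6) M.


pH = -log10([H+])
pH = -log10(7.3 x 10^(-6))
pH = 5.1367

5.1367


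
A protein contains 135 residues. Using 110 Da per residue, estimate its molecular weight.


MW = n_residues * 110 Da
MW = 135 * 110
MW = 14850 Da

14850 Da


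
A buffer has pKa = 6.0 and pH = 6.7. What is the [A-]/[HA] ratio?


[A-]/[HA] = 10^(pH - pKa)
= 10^(6.7 - 6.0)
= 5.0119

5.0119


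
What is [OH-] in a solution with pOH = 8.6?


[OH-] = 10^(-pOH)
[OH-] = 10^(-8.6)
[OH-] = 2.512e-09 M

2.512e-09 M


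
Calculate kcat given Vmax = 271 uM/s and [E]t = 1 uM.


kcat = Vmax / [E]t
kcat = 271 / 1
kcat = 271.0 s^-1

271.0 s^-1


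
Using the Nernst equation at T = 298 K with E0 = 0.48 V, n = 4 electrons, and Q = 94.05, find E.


E = E0 - (RT/nF) * ln(Q)
E = 0.48 - (8.314 * 298 / (4 * 96485)) * ln(94.05)
E = 0.4508 V

0.4508 V


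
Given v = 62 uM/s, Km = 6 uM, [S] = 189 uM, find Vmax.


Vmax = v * (Km + [S]) / [S]
Vmax = 62 * (6 + 189) / 189
Vmax = 63.9683 uM/s

63.9683 uM/s


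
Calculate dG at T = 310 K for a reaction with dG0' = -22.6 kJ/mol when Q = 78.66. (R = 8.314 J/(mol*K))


dG = dG0' + RT * ln(Q) / 1000
dG = -22.6 + 8.314 * 310 * ln(78.66) / 1000
dG = -11.3496 kJ/mol

-11.3496 kJ/mol


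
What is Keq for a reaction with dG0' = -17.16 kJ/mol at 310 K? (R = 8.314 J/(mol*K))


Keq = exp(-dG0 * 1000 / (R * T))
Keq = exp(-(-17.16) * 1000 / (8.314 * 310))
Keq = 779.0126

779.0126


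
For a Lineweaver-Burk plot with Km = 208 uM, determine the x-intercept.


x-intercept = -1/Km
= -1/208
= -0.0048 1/uM

-0.0048 1/uM


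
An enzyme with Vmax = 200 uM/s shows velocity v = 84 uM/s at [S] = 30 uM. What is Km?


Km = [S] * (Vmax - v) / v
Km = 30 * (200 - 84) / 84
Km = 41.4286 uM

41.4286 uM


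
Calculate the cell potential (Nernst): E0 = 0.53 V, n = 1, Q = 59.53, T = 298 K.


E = E0 - (RT/nF) * ln(Q)
E = 0.53 - (8.314 * 298 / (1 * 96485)) * ln(59.53)
E = 0.4251 V

0.4251 V


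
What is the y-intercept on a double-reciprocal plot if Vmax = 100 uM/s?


y-intercept = 1/Vmax
= 1/100
= 0.01 s/uM

0.01 s/uM


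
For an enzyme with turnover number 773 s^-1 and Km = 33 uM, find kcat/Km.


Catalytic efficiency = kcat / Km
= 773 / 33
= 23.4242 uM^-1*s^-1

23.4242 uM^-1*s^-1


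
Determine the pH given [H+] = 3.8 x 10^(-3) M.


pH = -log10([H+])
pH = -log10(3.8 x 10^(-3))
pH = 2.4202

2.4202


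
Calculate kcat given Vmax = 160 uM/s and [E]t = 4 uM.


kcat = Vmax / [E]t
kcat = 160 / 4
kcat = 40.0 s^-1

40.0 s^-1


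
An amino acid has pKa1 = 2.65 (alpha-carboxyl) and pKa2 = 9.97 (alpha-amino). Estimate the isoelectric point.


pI = (pKa1 + pKa2) / 2
pI = (2.65 + 9.97) / 2
pI = 6.31

6.31


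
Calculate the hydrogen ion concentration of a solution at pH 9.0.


[H+] = 10^(-pH)
[H+] = 10^(-9.0)
[H+] = 1.000e-09 M

1.000e-09 M


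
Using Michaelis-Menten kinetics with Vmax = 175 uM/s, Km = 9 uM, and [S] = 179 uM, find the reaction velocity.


v = Vmax * [S] / (Km + [S])
v = 175 * 179 / (9 + 179)
v = 166.6223 uM/s

166.6223 uM/s


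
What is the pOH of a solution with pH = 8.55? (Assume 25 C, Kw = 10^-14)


pOH = 14 - pH
pOH = 14 - 8.55
pOH = 5.45

5.45


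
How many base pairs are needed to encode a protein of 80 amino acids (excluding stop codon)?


Each amino acid = 1 codon = 3 bp
bp = 80 * 3 = 240 bp

240 bp


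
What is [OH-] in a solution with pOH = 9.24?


[OH-] = 10^(-pOH)
[OH-] = 10^(-9.24)
[OH-] = 5.754e-10 M

5.754e-10 M


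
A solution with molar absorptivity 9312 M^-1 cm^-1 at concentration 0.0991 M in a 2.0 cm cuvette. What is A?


A = epsilon * c * l
A = 9312 * 0.0991 * 2.0
A = 1845.6384

1845.6384


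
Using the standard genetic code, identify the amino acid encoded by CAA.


Standard genetic code lookup.
Codon CAA -> Gln

Gln


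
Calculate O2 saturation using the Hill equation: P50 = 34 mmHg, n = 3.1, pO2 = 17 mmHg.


Y = pO2^n / (P50^n + pO2^n)
Y = 17^3.1 / (34^3.1 + 17^3.1)
Y = 10.44%

10.44%


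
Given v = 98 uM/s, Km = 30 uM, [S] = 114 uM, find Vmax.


Vmax = v * (Km + [S]) / [S]
Vmax = 98 * (30 + 114) / 114
Vmax = 123.7895 uM/s

123.7895 uM/s


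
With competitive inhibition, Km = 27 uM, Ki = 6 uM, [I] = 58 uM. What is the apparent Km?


Km_app = Km * (1 + [I]/Ki)
Km_app = 27 * (1 + 58/6)
Km_app = 288.0 uM

288.0 uM


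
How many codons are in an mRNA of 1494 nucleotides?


codons = nucleotides / 3
codons = 1494 / 3 = 498

498


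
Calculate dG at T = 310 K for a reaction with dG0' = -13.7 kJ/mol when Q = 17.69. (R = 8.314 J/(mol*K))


dG = dG0' + RT * ln(Q) / 1000
dG = -13.7 + 8.314 * 310 * ln(17.69) / 1000
dG = -6.2953 kJ/mol

-6.2953 kJ/mol


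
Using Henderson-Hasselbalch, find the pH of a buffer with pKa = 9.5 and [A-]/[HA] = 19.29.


pH = pKa + log10([A-]/[HA])
pH = 9.5 + log10(19.29)
pH = 10.7853

10.7853


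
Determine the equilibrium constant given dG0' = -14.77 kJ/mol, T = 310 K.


Keq = exp(-dG0 * 1000 / (R * T))
Keq = exp(-(-14.77) * 1000 / (8.314 * 310))
Keq = 308.1894

308.1894


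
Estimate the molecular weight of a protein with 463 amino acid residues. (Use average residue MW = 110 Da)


MW = n_residues * 110 Da
MW = 463 * 110
MW = 50930 Da

50930 Da


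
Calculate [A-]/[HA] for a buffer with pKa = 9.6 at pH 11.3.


[A-]/[HA] = 10^(pH - pKa)
= 10^(11.3 - 9.6)
= 50.1187

50.1187


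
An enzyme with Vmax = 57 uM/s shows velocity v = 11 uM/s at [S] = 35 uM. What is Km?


Km = [S] * (Vmax - v) / v
Km = 35 * (57 - 11) / 11
Km = 146.3636 uM

146.3636 uM


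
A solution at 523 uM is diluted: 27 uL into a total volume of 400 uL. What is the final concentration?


C2 = C1 * V1 / V2
C2 = 523 * 27 / 400
C2 = 35.3025 uM

35.3025 uM


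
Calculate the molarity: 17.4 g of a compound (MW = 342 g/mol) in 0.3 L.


C = (mass / MW) / volume
C = (17.4 / 342) / 0.3
C = 0.1696 M

0.1696 M


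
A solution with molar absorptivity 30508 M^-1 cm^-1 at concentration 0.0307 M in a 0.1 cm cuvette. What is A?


A = epsilon * c * l
A = 30508 * 0.0307 * 0.1
A = 93.6596

93.6596


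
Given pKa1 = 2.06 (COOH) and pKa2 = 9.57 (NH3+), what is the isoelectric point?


pI = (pKa1 + pKa2) / 2
pI = (2.06 + 9.57) / 2
pI = 5.815

5.815


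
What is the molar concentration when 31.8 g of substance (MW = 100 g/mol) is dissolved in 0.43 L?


C = (mass / MW) / volume
C = (31.8 / 100) / 0.43
C = 0.7395 M

0.7395 M


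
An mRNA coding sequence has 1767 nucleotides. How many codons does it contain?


codons = nucleotides / 3
codons = 1767 / 3 = 589

589


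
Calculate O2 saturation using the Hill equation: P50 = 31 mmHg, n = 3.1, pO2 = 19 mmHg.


Y = pO2^n / (P50^n + pO2^n)
Y = 19^3.1 / (31^3.1 + 19^3.1)
Y = 17.98%

17.98%


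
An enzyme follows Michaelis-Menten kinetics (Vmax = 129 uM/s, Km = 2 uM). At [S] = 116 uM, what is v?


v = Vmax * [S] / (Km + [S])
v = 129 * 116 / (2 + 116)
v = 126.8136 uM/s

126.8136 uM/s


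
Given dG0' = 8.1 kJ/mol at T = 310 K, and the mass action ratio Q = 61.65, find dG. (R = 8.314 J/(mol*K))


dG = dG0' + RT * ln(Q) / 1000
dG = 8.1 + 8.314 * 310 * ln(61.65) / 1000
dG = 18.7224 kJ/mol

18.7224 kJ/mol


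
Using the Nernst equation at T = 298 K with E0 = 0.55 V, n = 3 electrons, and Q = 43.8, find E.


E = E0 - (RT/nF) * ln(Q)
E = 0.55 - (8.314 * 298 / (3 * 96485)) * ln(43.8)
E = 0.5176 V

0.5176 V


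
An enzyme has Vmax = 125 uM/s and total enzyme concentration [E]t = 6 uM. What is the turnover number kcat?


kcat = Vmax / [E]t
kcat = 125 / 6
kcat = 20.8333 s^-1

20.8333 s^-1


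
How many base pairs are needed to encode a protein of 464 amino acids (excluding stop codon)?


Each amino acid = 1 codon = 3 bp
bp = 464 * 3 = 1392 bp

1392 bp


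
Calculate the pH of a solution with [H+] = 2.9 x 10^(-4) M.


pH = -log10([H+])
pH = -log10(2.9 x 10^(-4))
pH = 3.5376

3.5376


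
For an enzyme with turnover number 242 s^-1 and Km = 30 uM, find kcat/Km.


Catalytic efficiency = kcat / Km
= 242 / 30
= 8.0667 uM^-1*s^-1

8.0667 uM^-1*s^-1


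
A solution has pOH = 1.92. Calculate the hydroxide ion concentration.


[OH-] = 10^(-pOH)
[OH-] = 10^(-1.92)
[OH-] = 0.012 M

0.012 M


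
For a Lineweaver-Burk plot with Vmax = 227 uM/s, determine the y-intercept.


y-intercept = 1/Vmax
= 1/227
= 0.0044 s/uM

0.0044 s/uM


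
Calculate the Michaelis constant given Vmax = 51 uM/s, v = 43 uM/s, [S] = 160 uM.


Km = [S] * (Vmax - v) / v
Km = 160 * (51 - 43) / 43
Km = 29.7674 uM

29.7674 uM


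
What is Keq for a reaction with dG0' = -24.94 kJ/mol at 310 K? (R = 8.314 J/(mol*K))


Keq = exp(-dG0 * 1000 / (R * T))
Keq = exp(-(-24.94) * 1000 / (8.314 * 310))
Keq = 15940.8992

15940.8992


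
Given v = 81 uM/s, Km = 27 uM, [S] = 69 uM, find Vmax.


Vmax = v * (Km + [S]) / [S]
Vmax = 81 * (27 + 69) / 69
Vmax = 112.6957 uM/s

112.6957 uM/s


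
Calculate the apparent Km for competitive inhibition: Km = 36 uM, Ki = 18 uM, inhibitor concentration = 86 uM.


Km_app = Km * (1 + [I]/Ki)
Km_app = 36 * (1 + 86/18)
Km_app = 208.0 uM

208.0 uM


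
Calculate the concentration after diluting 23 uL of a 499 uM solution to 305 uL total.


C2 = C1 * V1 / V2
C2 = 499 * 23 / 305
C2 = 37.6295 uM

37.6295 uM


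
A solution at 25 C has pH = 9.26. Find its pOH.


pOH = 14 - pH
pOH = 14 - 9.26
pOH = 4.74

4.74


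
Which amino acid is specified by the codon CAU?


Standard genetic code lookup.
Codon CAU -> His

His


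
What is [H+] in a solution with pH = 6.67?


[H+] = 10^(-pH)
[H+] = 10^(-6.67)
[H+] = 2.138e-07 M

2.138e-07 M


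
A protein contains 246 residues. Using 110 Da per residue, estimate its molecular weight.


MW = n_residues * 110 Da
MW = 246 * 110
MW = 27060 Da

27060 Da


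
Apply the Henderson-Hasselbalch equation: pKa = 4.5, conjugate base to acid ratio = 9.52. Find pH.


pH = pKa + log10([A-]/[HA])
pH = 4.5 + log10(9.52)
pH = 5.4786

5.4786


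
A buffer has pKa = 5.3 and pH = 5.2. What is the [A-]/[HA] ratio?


[A-]/[HA] = 10^(pH - pKa)
= 10^(5.2 - 5.3)
= 0.7943

0.7943


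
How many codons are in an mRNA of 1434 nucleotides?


codons = nucleotides / 3
codons = 1434 / 3 = 478

478


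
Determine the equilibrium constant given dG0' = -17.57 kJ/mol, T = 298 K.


Keq = exp(-dG0 * 1000 / (R * T))
Keq = exp(-(-17.57) * 1000 / (8.314 * 298))
Keq = 1201.8536

1201.8536


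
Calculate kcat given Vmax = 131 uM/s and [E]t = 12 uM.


kcat = Vmax / [E]t
kcat = 131 / 12
kcat = 10.9167 s^-1

10.9167 s^-1


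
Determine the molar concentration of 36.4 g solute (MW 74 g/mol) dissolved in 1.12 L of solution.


C = (mass / MW) / volume
C = (36.4 / 74) / 1.12
C = 0.4392 M

0.4392 M


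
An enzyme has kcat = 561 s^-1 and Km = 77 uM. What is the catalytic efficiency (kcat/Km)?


Catalytic efficiency = kcat / Km
= 561 / 77
= 7.2857 uM^-1*s^-1

7.2857 uM^-1*s^-1


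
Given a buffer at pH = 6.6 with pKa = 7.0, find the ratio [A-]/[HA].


[A-]/[HA] = 10^(pH - pKa)
= 10^(6.6 - 7.0)
= 0.3981

0.3981


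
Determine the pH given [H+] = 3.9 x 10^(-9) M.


pH = -log10([H+])
pH = -log10(3.9 x 10^(-9))
pH = 8.4089

8.4089


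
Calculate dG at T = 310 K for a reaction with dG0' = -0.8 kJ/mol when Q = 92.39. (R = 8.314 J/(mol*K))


dG = dG0' + RT * ln(Q) / 1000
dG = -0.8 + 8.314 * 310 * ln(92.39) / 1000
dG = 10.8651 kJ/mol

10.8651 kJ/mol


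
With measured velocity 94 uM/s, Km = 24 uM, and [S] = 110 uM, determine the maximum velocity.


Vmax = v * (Km + [S]) / [S]
Vmax = 94 * (24 + 110) / 110
Vmax = 114.5091 uM/s

114.5091 uM/s


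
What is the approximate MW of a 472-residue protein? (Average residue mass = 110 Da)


MW = n_residues * 110 Da
MW = 472 * 110
MW = 51920 Da

51920 Da


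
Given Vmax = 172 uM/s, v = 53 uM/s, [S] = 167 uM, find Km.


Km = [S] * (Vmax - v) / v
Km = 167 * (172 - 53) / 53
Km = 374.9623 uM

374.9623 uM


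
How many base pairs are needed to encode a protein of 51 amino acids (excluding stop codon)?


Each amino acid = 1 codon = 3 bp
bp = 51 * 3 = 153 bp

153 bp


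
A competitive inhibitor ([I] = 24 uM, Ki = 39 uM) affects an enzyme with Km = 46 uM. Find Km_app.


Km_app = Km * (1 + [I]/Ki)
Km_app = 46 * (1 + 24/39)
Km_app = 74.3077 uM

74.3077 uM


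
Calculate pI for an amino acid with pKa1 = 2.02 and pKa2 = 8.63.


pI = (pKa1 + pKa2) / 2
pI = (2.02 + 8.63) / 2
pI = 5.325

5.325


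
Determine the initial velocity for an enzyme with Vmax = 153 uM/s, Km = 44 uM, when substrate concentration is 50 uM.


v = Vmax * [S] / (Km + [S])
v = 153 * 50 / (44 + 50)
v = 81.383 uM/s

81.383 uM/s


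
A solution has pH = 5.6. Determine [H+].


[H+] = 10^(-pH)
[H+] = 10^(-5.6)
[H+] = 2.512e-06 M

2.512e-06 M


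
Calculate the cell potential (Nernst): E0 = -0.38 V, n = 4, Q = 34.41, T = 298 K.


E = E0 - (RT/nF) * ln(Q)
E = -0.38 - (8.314 * 298 / (4 * 96485)) * ln(34.41)
E = -0.4027 V

-0.4027 V


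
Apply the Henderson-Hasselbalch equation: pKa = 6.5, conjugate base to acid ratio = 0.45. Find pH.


pH = pKa + log10([A-]/[HA])
pH = 6.5 + log10(0.45)
pH = 6.1532

6.1532


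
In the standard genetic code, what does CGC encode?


Standard genetic code lookup.
Codon CGC -> Arg

Arg


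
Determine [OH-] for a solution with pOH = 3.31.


[OH-] = 10^(-pOH)
[OH-] = 10^(-3.31)
[OH-] = 4.898e-04 M

4.898e-04 M


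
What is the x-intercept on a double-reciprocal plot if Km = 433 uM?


x-intercept = -1/Km
= -1/433
= -0.0023 1/uM

-0.0023 1/uM


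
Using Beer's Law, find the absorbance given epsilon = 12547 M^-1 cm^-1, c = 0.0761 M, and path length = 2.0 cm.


A = epsilon * c * l
A = 12547 * 0.0761 * 2.0
A = 1909.6534

1909.6534
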